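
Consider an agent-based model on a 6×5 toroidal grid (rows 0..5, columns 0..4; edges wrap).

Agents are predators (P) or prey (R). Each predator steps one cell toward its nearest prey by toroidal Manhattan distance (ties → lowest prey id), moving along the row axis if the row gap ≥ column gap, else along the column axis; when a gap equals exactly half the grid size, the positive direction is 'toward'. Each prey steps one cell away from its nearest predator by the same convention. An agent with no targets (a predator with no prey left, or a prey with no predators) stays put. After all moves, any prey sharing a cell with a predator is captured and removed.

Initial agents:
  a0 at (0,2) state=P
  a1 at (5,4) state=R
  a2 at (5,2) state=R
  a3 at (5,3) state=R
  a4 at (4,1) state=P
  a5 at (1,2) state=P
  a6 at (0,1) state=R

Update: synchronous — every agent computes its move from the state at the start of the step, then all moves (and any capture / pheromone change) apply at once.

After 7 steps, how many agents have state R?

3

t=1: a0@(5,2):P a1@(5,0):R a2@(4,2):R a3@(4,3):R a4@(5,1):P a5@(0,2):P a6@(0,0):R
t=2: a0@(4,2):P a1@(5,4):R a2@(3,2):R a3@(3,3):R a4@(5,0):P a5@(5,2):P a6@(1,0):R
t=3: a0@(3,2):P a2@(2,2):R a3@(2,3):R a4@(5,4):P a5@(5,3):P a6@(2,0):R
t=4: a0@(2,2):P a2@(1,2):R a3@(1,3):R a4@(0,4):P a5@(0,3):P a6@(2,4):R
t=5: a0@(1,2):P a2@(0,2):R a3@(2,3):R a4@(1,4):P a5@(1,3):P a6@(2,0):R
t=6: a0@(0,2):P a2@(5,2):R a3@(3,3):R a4@(2,4):P a5@(2,3):P a6@(3,0):R
t=7: a0@(5,2):P a2@(4,2):R a3@(4,3):R a4@(3,4):P a5@(3,3):P a6@(4,0):R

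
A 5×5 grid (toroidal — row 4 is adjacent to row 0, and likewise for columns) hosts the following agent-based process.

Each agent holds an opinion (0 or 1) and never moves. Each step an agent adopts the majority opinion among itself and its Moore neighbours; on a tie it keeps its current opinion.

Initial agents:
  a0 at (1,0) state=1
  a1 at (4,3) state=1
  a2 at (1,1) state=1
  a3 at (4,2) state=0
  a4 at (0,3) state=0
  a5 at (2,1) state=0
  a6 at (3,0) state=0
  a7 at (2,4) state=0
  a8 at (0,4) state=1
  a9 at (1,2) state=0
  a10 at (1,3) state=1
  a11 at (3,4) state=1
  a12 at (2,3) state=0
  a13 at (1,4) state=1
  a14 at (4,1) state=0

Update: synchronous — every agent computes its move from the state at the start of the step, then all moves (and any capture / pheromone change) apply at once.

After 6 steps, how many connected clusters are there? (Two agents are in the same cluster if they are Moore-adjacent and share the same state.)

t=1: a0@(1,0):1 a1@(4,3):1 a2@(1,1):1 a3@(4,2):0 a4@(0,3):1 a5@(2,1):0 a6@(3,0):0 a7@(2,4):1 a8@(0,4):1 a9@(1,2):0 a10@(1,3):0 a11@(3,4):0 a12@(2,3):0 a13@(1,4):1 a14@(4,1):0
t=2: a0@(1,0):1 a1@(4,3):1 a2@(1,1):1 a3@(4,2):0 a4@(0,3):1 a5@(2,1):0 a6@(3,0):0 a7@(2,4):0 a8@(0,4):1 a9@(1,2):0 a10@(1,3):1 a11@(3,4):0 a12@(2,3):0 a13@(1,4):1 a14@(4,1):0
t=3: (unchanged — steady state)

2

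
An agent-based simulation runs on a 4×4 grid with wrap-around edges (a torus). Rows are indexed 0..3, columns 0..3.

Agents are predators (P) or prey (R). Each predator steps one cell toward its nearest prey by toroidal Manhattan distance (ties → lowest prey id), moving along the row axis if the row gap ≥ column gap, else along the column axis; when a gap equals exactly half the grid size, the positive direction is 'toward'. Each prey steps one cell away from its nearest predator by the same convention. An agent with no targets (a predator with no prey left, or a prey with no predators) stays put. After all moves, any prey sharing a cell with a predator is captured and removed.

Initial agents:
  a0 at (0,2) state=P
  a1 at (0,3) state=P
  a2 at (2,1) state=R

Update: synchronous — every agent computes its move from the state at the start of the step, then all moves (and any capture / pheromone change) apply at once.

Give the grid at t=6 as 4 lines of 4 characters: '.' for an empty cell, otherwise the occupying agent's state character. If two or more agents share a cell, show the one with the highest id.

....
PP..
....
....

t=1: a0@(1,2):P a1@(1,3):P a2@(1,1):R
t=2: a0@(1,1):P a1@(1,0):P
t=3: (unchanged — steady state)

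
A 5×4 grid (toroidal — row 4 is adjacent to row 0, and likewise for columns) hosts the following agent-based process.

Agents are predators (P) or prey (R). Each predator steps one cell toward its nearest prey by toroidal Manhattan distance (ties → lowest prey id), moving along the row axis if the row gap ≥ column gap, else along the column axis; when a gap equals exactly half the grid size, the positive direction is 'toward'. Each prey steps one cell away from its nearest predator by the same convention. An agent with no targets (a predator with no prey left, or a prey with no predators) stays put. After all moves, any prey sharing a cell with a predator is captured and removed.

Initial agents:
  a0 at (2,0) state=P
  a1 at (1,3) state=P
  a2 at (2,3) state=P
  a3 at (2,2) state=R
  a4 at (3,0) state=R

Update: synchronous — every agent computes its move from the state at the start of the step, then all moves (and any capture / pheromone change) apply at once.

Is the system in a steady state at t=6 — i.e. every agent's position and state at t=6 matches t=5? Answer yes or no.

yes

t=1: a0@(3,0):P a1@(2,3):P a2@(2,2):P a3@(2,1):R a4@(4,0):R
t=2: a0@(4,0):P a1@(2,0):P a2@(2,1):P a4@(0,0):R
t=3: a0@(0,0):P a1@(1,0):P a2@(1,1):P
t=4: (unchanged — steady state)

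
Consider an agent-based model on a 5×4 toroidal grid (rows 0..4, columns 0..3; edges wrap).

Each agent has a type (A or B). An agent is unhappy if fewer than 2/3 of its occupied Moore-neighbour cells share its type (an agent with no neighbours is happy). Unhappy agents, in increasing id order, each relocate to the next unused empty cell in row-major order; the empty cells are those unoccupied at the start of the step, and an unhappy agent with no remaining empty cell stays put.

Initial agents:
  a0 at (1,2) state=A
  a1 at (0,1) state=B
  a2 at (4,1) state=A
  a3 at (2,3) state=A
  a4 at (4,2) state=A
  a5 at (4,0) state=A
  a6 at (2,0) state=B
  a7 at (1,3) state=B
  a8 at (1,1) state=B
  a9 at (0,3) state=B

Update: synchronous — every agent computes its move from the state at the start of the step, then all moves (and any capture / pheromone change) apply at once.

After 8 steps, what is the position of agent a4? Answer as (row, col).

t=1: a0@(0,0):A a1@(0,2):B a2@(4,1):A a3@(1,0):A a4@(2,1):A a5@(2,2):A a6@(2,0):B a7@(3,0):B a8@(1,1):B a9@(3,1):B
t=2: a0@(0,0):A a1@(0,1):B a2@(0,3):A a3@(1,2):A a4@(1,3):A a5@(2,3):A a6@(3,2):B a7@(3,3):B a8@(4,0):B a9@(4,2):B
t=3: a0@(0,2):A a1@(1,0):B a2@(1,1):A a3@(1,2):A a4@(1,3):A a5@(2,0):A a6@(3,2):B a7@(3,3):B a8@(2,1):B a9@(4,2):B
t=4: a0@(0,2):A a1@(0,0):B a2@(0,1):A a3@(1,2):A a4@(1,3):A a5@(0,3):A a6@(3,2):B a7@(3,3):B a8@(2,2):B a9@(4,2):B
t=5: a0@(0,2):A a1@(1,0):B a2@(1,1):A a3@(1,2):A a4@(2,0):A a5@(2,1):A a6@(3,2):B a7@(3,3):B a8@(2,3):B a9@(3,0):B
t=6: a0@(0,2):A a1@(0,0):B a2@(1,1):A a3@(1,2):A a4@(0,1):A a5@(0,3):A a6@(3,2):B a7@(3,3):B a8@(2,3):B a9@(1,3):B
t=7: a0@(0,2):A a1@(1,0):B a2@(1,1):A a3@(1,2):A a4@(0,1):A a5@(2,0):A a6@(3,2):B a7@(3,3):B a8@(2,3):B a9@(2,1):B
t=8: a0@(0,2):A a1@(0,0):B a2@(1,1):A a3@(0,3):A a4@(0,1):A a5@(1,3):A a6@(3,2):B a7@(3,3):B a8@(2,2):B a9@(3,0):B

(0, 1)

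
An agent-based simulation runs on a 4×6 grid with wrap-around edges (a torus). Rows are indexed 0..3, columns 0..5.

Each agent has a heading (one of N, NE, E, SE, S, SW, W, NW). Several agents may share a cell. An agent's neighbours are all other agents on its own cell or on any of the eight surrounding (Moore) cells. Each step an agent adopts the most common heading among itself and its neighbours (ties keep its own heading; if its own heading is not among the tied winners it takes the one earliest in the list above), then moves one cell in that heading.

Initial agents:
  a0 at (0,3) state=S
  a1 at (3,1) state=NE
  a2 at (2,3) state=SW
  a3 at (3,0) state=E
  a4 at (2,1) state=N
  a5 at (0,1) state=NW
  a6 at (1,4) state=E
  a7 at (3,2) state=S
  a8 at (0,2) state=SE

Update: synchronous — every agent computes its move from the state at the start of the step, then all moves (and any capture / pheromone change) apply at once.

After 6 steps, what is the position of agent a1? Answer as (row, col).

(3, 2)

t=1: a0@(1,3):S a1@(2,2):NE a2@(3,2):SW a3@(3,1):E a4@(1,1):N a5@(3,0):NW a6@(1,5):E a7@(0,2):S a8@(1,2):S
t=2: a0@(2,3):S a1@(3,2):S a2@(0,1):SW a3@(3,2):E a4@(2,1):S a5@(2,5):NW a6@(1,0):E a7@(1,2):S a8@(2,2):S
t=3: a0@(3,3):S a1@(0,2):S a2@(0,2):E a3@(0,2):S a4@(3,1):S a5@(1,4):NW a6@(1,1):E a7@(2,2):S a8@(3,2):S
t=4: a0@(0,3):S a1@(1,2):S a2@(1,2):S a3@(1,2):S a4@(0,1):S a5@(0,3):NW a6@(2,1):S a7@(3,2):S a8@(0,2):S
t=5: a0@(1,3):S a1@(2,2):S a2@(2,2):S a3@(2,2):S a4@(1,1):S a5@(1,3):S a6@(3,1):S a7@(0,2):S a8@(1,2):S
t=6: a0@(2,3):S a1@(3,2):S a2@(3,2):S a3@(3,2):S a4@(2,1):S a5@(2,3):S a6@(0,1):S a7@(1,2):S a8@(2,2):S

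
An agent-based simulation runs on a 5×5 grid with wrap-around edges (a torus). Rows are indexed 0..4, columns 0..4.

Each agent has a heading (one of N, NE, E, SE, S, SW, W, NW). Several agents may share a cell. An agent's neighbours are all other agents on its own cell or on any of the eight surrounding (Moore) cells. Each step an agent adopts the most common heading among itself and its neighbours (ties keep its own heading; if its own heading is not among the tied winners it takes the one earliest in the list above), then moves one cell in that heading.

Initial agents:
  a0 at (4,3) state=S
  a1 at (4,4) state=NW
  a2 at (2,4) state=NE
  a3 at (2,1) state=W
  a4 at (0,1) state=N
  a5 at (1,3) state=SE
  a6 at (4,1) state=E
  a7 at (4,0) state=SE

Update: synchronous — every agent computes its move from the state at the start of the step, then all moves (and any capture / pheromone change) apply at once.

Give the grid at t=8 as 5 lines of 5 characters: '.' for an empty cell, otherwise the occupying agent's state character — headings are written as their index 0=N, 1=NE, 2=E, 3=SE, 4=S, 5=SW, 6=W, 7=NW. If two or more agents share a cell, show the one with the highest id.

.....
.....
...3.
..333
.33..

t=1: a0@(0,3):S a1@(3,3):NW a2@(1,0):NE a3@(2,0):W a4@(4,1):N a5@(2,4):SE a6@(4,2):E a7@(0,1):SE
t=2: a0@(1,3):S a1@(2,2):NW a2@(2,1):SE a3@(2,4):W a4@(3,1):N a5@(3,0):SE a6@(4,3):E a7@(1,2):SE
t=3: a0@(2,3):S a1@(3,3):SE a2@(3,2):SE a3@(2,3):W a4@(4,2):SE a5@(4,1):SE a6@(4,4):E a7@(2,3):SE
t=4: a0@(3,4):SE a1@(4,4):SE a2@(4,3):SE a3@(3,4):SE a4@(0,3):SE a5@(0,2):SE a6@(4,0):E a7@(3,4):SE
t=5: a0@(4,0):SE a1@(0,0):SE a2@(0,4):SE a3@(4,0):SE a4@(1,4):SE a5@(1,3):SE a6@(0,1):SE a7@(4,0):SE
t=6: a0@(0,1):SE a1@(1,1):SE a2@(1,0):SE a3@(0,1):SE a4@(2,0):SE a5@(2,4):SE a6@(1,2):SE a7@(0,1):SE
t=7: a0@(1,2):SE a1@(2,2):SE a2@(2,1):SE a3@(1,2):SE a4@(3,1):SE a5@(3,0):SE a6@(2,3):SE a7@(1,2):SE
t=8: a0@(2,3):SE a1@(3,3):SE a2@(3,2):SE a3@(2,3):SE a4@(4,2):SE a5@(4,1):SE a6@(3,4):SE a7@(2,3):SE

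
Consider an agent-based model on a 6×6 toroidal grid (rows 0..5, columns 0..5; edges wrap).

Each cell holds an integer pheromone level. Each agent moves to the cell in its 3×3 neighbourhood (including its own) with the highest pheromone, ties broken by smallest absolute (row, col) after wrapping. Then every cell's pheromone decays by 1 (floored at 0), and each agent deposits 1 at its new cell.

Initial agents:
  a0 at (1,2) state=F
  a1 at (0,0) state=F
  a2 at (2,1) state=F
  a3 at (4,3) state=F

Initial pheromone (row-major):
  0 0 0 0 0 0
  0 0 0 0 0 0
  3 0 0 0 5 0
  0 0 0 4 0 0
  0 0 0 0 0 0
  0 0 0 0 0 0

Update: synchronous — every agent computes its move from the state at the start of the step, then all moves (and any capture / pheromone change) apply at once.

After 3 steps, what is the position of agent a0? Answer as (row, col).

(0, 0)

t=1: a0@(0,1) a1@(0,0) a2@(2,0) a3@(3,3) | pheromone: 1 1 0 0 0 0 / 0 0 0 0 0 0 / 3 0 0 0 4 0 / 0 0 0 4 0 0 / 0 0 0 0 0 0 / 0 0 0 0 0 0
t=2: a0@(0,0) a1@(0,0) a2@(2,0) a3@(2,4) | pheromone: 2 0 0 0 0 0 / 0 0 0 0 0 0 / 3 0 0 0 4 0 / 0 0 0 3 0 0 / 0 0 0 0 0 0 / 0 0 0 0 0 0
t=3: a0@(0,0) a1@(0,0) a2@(2,0) a3@(2,4) | pheromone: 3 0 0 0 0 0 / 0 0 0 0 0 0 / 3 0 0 0 4 0 / 0 0 0 2 0 0 / 0 0 0 0 0 0 / 0 0 0 0 0 0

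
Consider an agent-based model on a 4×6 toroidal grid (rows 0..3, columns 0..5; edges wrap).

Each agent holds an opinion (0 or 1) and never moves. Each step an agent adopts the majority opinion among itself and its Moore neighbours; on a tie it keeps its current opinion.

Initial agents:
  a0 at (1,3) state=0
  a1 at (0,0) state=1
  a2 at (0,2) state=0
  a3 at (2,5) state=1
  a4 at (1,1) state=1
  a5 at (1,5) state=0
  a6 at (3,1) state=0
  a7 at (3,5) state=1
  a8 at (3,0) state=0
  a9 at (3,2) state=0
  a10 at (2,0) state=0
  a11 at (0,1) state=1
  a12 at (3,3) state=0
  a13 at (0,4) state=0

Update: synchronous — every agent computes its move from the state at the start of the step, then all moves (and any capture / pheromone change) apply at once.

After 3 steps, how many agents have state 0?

14

t=1: a0@(1,3):0 a1@(0,0):1 a2@(0,2):0 a3@(2,5):0 a4@(1,1):1 a5@(1,5):0 a6@(3,1):0 a7@(3,5):1 a8@(3,0):1 a9@(3,2):0 a10@(2,0):0 a11@(0,1):0 a12@(3,3):0 a13@(0,4):0
t=2: a0@(1,3):0 a1@(0,0):1 a2@(0,2):0 a3@(2,5):0 a4@(1,1):0 a5@(1,5):0 a6@(3,1):0 a7@(3,5):1 a8@(3,0):0 a9@(3,2):0 a10@(2,0):0 a11@(0,1):0 a12@(3,3):0 a13@(0,4):0
t=3: a0@(1,3):0 a1@(0,0):0 a2@(0,2):0 a3@(2,5):0 a4@(1,1):0 a5@(1,5):0 a6@(3,1):0 a7@(3,5):0 a8@(3,0):0 a9@(3,2):0 a10@(2,0):0 a11@(0,1):0 a12@(3,3):0 a13@(0,4):0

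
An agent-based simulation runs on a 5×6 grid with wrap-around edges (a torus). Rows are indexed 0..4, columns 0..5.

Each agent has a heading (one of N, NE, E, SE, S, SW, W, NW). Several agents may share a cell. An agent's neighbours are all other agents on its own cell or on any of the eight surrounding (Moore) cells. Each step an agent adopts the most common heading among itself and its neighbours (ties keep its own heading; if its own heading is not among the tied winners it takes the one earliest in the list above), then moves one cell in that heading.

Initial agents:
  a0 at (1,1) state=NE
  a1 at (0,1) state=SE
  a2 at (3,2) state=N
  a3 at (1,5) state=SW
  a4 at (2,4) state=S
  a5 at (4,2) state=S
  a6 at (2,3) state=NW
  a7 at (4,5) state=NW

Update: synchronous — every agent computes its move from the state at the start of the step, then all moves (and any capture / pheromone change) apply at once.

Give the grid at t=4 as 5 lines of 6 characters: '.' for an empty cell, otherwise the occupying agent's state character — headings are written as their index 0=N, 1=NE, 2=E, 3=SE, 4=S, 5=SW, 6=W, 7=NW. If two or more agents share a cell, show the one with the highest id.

t=1: a0@(0,2):NE a1@(1,2):SE a2@(2,2):N a3@(2,4):SW a4@(3,4):S a5@(0,2):S a6@(1,2):NW a7@(3,4):NW
t=2: a0@(4,3):NE a1@(2,3):SE a2@(1,2):N a3@(3,3):SW a4@(4,4):S a5@(1,2):S a6@(0,1):NW a7@(2,3):NW
t=3: a0@(3,4):NE a1@(3,4):SE a2@(0,1):NW a3@(4,2):SW a4@(0,4):S a5@(0,1):NW a6@(4,0):NW a7@(1,2):NW
t=4: a0@(2,5):NE a1@(4,5):SE a2@(4,0):NW a3@(3,1):NW a4@(1,4):S a5@(4,0):NW a6@(3,5):NW a7@(0,1):NW

.7....
....4.
.....1
.7...7
7....3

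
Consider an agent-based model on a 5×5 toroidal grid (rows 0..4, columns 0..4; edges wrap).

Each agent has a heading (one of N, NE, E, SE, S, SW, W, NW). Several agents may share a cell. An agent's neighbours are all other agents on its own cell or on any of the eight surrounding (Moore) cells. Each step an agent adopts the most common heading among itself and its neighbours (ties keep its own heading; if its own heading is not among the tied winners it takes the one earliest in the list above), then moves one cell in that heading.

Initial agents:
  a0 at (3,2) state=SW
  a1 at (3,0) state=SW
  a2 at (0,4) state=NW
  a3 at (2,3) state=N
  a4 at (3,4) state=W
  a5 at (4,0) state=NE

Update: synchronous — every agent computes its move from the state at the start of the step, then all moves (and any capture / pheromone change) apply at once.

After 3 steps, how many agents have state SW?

2

t=1: a0@(4,1):SW a1@(4,4):SW a2@(4,3):NW a3@(1,3):N a4@(3,3):W a5@(3,1):NE
t=2: a0@(0,0):SW a1@(0,3):SW a2@(3,2):NW a3@(0,3):N a4@(3,2):W a5@(2,2):NE
t=3: a0@(1,4):SW a1@(1,2):SW a2@(2,1):NW a3@(4,3):N a4@(3,1):W a5@(1,3):NE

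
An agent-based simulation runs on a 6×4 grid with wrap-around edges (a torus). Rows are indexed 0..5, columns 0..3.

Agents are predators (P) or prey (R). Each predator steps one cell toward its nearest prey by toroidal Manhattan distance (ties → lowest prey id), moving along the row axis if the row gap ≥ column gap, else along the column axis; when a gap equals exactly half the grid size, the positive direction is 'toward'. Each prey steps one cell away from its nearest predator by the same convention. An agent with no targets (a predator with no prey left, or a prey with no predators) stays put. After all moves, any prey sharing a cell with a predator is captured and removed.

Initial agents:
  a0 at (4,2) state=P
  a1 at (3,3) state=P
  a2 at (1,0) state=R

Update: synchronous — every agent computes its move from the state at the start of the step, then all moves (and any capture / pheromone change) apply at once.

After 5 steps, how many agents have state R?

t=1: a0@(5,2):P a1@(2,3):P a2@(0,0):R
t=2: a0@(5,3):P a1@(1,3):P a2@(0,3):R
t=3: a0@(0,3):P a1@(0,3):P a2@(1,3):R
t=4: a0@(1,3):P a1@(1,3):P a2@(2,3):R
t=5: a0@(2,3):P a1@(2,3):P a2@(3,3):R

1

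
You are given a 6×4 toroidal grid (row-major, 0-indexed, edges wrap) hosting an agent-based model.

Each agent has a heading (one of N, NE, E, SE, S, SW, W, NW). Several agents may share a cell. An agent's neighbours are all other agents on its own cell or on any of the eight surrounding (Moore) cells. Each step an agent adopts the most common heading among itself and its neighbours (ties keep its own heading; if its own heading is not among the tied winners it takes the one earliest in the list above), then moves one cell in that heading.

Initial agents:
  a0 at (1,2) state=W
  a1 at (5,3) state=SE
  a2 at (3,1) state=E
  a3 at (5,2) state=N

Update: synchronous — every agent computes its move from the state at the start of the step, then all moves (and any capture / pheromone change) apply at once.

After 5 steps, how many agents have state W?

1

t=1: a0@(1,1):W a1@(0,0):SE a2@(3,2):E a3@(4,2):N
t=2: a0@(1,0):W a1@(1,1):SE a2@(3,3):E a3@(3,2):N
t=3: a0@(1,3):W a1@(2,2):SE a2@(3,0):E a3@(2,2):N
t=4: a0@(1,2):W a1@(3,3):SE a2@(3,1):E a3@(1,2):N
t=5: a0@(1,1):W a1@(4,0):SE a2@(3,2):E a3@(0,2):N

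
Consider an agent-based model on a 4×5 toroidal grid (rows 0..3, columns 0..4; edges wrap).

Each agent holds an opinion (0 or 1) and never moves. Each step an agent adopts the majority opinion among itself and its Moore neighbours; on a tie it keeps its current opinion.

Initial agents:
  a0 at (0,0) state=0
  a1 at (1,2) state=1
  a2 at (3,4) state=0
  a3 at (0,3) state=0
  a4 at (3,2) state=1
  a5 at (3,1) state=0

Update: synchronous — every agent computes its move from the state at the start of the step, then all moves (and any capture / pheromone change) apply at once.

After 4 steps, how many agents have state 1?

t=1: a0@(0,0):0 a1@(1,2):1 a2@(3,4):0 a3@(0,3):0 a4@(3,2):0 a5@(3,1):0
t=2: (unchanged — steady state)

1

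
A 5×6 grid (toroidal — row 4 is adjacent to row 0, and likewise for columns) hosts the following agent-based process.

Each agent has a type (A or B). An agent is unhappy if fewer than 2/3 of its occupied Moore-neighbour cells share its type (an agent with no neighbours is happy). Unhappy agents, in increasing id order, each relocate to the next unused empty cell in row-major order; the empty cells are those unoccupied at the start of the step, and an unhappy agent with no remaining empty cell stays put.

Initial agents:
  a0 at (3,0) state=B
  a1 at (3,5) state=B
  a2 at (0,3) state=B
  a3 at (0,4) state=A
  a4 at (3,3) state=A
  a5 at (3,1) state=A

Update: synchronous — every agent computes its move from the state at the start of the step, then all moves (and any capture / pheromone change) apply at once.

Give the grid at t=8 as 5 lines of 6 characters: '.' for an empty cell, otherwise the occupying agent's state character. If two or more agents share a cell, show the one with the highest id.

t=1: a0@(0,0):B a1@(3,5):B a2@(0,1):B a3@(0,2):A a4@(3,3):A a5@(0,5):A
t=2: a0@(0,3):B a1@(3,5):B a2@(0,4):B a3@(1,0):A a4@(3,3):A a5@(1,1):A
t=3: (unchanged — steady state)

...BB.
AA....
......
...A.B
......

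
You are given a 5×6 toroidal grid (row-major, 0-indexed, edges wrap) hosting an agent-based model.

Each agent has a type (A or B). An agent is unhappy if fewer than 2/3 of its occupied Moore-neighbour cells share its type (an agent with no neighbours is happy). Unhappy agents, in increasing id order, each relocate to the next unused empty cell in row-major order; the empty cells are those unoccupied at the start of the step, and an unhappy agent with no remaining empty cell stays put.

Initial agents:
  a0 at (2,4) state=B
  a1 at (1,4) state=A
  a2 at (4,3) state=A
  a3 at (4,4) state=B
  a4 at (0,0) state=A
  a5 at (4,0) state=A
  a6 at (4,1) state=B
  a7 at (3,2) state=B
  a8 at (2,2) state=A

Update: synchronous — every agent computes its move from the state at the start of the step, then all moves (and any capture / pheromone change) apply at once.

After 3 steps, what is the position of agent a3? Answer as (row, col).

(0, 4)

t=1: a0@(0,1):B a1@(0,2):A a2@(0,3):A a3@(0,4):B a4@(0,5):A a5@(1,0):A a6@(1,1):B a7@(1,2):B a8@(1,3):A
t=2: a0@(0,0):B a1@(1,4):A a2@(1,5):A a3@(2,0):B a4@(2,1):A a5@(2,2):A a6@(2,3):B a7@(2,4):B a8@(2,5):A
t=3: a0@(0,1):B a1@(0,2):A a2@(0,3):A a3@(0,4):B a4@(0,5):A a5@(1,0):A a6@(1,1):B a7@(1,2):B a8@(1,3):A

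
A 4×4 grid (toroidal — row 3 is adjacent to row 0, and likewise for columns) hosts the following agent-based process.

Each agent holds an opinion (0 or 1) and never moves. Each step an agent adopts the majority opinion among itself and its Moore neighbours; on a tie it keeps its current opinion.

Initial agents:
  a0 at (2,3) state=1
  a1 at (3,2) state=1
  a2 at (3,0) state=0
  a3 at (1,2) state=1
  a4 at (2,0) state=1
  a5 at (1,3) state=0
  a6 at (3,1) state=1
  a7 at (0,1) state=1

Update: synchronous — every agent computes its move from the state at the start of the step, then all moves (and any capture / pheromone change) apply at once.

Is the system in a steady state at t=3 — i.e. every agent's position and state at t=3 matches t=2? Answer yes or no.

yes

t=1: a0@(2,3):1 a1@(3,2):1 a2@(3,0):1 a3@(1,2):1 a4@(2,0):1 a5@(1,3):1 a6@(3,1):1 a7@(0,1):1
t=2: (unchanged — steady state)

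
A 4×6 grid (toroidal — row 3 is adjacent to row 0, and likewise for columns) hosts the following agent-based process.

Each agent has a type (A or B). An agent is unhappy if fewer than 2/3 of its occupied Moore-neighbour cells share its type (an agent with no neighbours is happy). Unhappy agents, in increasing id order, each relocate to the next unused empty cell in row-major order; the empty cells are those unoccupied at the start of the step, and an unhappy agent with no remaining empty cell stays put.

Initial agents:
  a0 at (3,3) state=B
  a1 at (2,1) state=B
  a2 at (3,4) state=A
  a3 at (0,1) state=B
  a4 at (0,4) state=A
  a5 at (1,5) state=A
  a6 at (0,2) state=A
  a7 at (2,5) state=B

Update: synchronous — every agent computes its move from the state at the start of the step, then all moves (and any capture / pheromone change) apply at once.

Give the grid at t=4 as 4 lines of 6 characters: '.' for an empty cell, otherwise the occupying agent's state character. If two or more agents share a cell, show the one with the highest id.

t=1: a0@(0,0):B a1@(2,1):B a2@(0,3):A a3@(0,5):B a4@(0,4):A a5@(1,0):A a6@(1,1):A a7@(1,2):B
t=2: a0@(0,1):B a1@(0,2):B a2@(1,3):A a3@(1,4):B a4@(1,5):A a5@(2,0):A a6@(2,2):A a7@(2,3):B
t=3: a0@(0,1):B a1@(0,0):B a2@(0,3):A a3@(0,4):B a4@(0,5):A a5@(2,0):A a6@(1,0):A a7@(1,1):B
t=4: a0@(0,1):B a1@(0,2):B a2@(1,2):A a3@(1,3):B a4@(1,4):A a5@(1,5):A a6@(2,1):A a7@(2,2):B

.BB...
..ABAA
.AB...
......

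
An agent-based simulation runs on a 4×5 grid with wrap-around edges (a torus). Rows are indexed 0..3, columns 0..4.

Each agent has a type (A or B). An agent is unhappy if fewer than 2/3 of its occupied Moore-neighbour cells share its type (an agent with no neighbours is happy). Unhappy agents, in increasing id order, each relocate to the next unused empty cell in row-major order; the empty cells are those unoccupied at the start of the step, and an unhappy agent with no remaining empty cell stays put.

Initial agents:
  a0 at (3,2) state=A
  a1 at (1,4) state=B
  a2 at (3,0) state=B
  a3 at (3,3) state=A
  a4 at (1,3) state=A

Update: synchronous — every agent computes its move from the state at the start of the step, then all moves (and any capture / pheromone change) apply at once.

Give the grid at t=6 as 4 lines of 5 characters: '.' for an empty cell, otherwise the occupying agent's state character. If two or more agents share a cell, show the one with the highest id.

..ABB
...AA
.....
.....

t=1: a0@(3,2):A a1@(0,0):B a2@(3,0):B a3@(3,3):A a4@(0,1):A
t=2: a0@(3,2):A a1@(0,2):B a2@(0,3):B a3@(3,3):A a4@(0,4):A
t=3: a0@(0,0):A a1@(0,1):B a2@(1,0):B a3@(1,1):A a4@(1,2):A
t=4: a0@(0,2):A a1@(0,3):B a2@(0,4):B a3@(1,3):A a4@(1,4):A
t=5: a0@(0,0):A a1@(0,1):B a2@(1,0):B a3@(1,1):A a4@(1,2):A
t=6: a0@(0,2):A a1@(0,3):B a2@(0,4):B a3@(1,3):A a4@(1,4):A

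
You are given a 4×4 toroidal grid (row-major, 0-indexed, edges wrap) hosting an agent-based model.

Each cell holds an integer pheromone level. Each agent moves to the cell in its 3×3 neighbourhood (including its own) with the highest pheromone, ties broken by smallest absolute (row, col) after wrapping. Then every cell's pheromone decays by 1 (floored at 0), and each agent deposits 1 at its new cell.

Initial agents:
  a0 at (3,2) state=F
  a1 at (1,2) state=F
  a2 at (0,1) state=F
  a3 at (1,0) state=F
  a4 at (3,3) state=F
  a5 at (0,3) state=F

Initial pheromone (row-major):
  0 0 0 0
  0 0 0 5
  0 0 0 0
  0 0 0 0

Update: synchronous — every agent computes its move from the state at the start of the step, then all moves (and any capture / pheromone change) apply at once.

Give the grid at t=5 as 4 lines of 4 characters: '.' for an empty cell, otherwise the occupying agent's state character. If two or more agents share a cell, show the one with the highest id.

....
...F
....
....

t=1: a0@(0,1) a1@(1,3) a2@(0,0) a3@(1,3) a4@(0,0) a5@(1,3) | pheromone: 2 1 0 0 / 0 0 0 7 / 0 0 0 0 / 0 0 0 0
t=2: a0@(0,0) a1@(1,3) a2@(1,3) a3@(1,3) a4@(1,3) a5@(1,3) | pheromone: 2 0 0 0 / 0 0 0 11 / 0 0 0 0 / 0 0 0 0
t=3: a0@(1,3) a1@(1,3) a2@(1,3) a3@(1,3) a4@(1,3) a5@(1,3) | pheromone: 1 0 0 0 / 0 0 0 16 / 0 0 0 0 / 0 0 0 0
t=4: a0@(1,3) a1@(1,3) a2@(1,3) a3@(1,3) a4@(1,3) a5@(1,3) | pheromone: 0 0 0 0 / 0 0 0 21 / 0 0 0 0 / 0 0 0 0
t=5: a0@(1,3) a1@(1,3) a2@(1,3) a3@(1,3) a4@(1,3) a5@(1,3) | pheromone: 0 0 0 0 / 0 0 0 26 / 0 0 0 0 / 0 0 0 0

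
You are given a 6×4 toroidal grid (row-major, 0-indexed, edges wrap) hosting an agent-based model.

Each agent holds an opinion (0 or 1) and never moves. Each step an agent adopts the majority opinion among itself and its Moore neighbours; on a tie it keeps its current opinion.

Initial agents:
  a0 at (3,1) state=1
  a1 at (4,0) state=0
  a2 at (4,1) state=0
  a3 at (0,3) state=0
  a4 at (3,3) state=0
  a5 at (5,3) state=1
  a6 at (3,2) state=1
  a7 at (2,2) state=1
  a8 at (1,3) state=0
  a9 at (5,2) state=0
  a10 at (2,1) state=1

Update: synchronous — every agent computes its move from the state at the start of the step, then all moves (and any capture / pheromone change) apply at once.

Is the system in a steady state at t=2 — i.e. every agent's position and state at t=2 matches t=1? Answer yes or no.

t=1: a0@(3,1):1 a1@(4,0):0 a2@(4,1):0 a3@(0,3):0 a4@(3,3):0 a5@(5,3):0 a6@(3,2):1 a7@(2,2):1 a8@(1,3):0 a9@(5,2):0 a10@(2,1):1
t=2: (unchanged — steady state)

yes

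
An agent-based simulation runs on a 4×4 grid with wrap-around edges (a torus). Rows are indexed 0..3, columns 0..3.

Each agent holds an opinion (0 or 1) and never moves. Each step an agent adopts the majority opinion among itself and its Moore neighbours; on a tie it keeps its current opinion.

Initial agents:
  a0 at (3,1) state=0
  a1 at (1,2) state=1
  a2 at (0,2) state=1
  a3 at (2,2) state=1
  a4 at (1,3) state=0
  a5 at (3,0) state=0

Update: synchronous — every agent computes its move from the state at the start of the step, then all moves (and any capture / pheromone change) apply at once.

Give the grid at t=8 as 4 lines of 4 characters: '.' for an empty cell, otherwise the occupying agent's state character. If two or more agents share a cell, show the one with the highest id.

t=1: a0@(3,1):0 a1@(1,2):1 a2@(0,2):1 a3@(2,2):1 a4@(1,3):1 a5@(3,0):0
t=2: (unchanged — steady state)

..1.
..11
..1.
00..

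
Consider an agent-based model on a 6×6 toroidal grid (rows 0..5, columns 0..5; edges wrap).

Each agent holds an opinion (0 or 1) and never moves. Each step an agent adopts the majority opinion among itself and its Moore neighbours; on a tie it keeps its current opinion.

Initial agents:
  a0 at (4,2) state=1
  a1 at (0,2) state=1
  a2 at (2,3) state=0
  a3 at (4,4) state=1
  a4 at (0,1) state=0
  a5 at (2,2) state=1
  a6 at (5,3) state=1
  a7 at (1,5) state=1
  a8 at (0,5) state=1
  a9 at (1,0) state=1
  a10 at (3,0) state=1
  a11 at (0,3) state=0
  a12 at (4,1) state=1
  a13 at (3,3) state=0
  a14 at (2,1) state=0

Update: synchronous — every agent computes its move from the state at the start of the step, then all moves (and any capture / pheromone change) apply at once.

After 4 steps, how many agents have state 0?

t=1: a0@(4,2):1 a1@(0,2):1 a2@(2,3):0 a3@(4,4):1 a4@(0,1):1 a5@(2,2):0 a6@(5,3):1 a7@(1,5):1 a8@(0,5):1 a9@(1,0):1 a10@(3,0):1 a11@(0,3):1 a12@(4,1):1 a13@(3,3):1 a14@(2,1):1
t=2: (unchanged — steady state)

2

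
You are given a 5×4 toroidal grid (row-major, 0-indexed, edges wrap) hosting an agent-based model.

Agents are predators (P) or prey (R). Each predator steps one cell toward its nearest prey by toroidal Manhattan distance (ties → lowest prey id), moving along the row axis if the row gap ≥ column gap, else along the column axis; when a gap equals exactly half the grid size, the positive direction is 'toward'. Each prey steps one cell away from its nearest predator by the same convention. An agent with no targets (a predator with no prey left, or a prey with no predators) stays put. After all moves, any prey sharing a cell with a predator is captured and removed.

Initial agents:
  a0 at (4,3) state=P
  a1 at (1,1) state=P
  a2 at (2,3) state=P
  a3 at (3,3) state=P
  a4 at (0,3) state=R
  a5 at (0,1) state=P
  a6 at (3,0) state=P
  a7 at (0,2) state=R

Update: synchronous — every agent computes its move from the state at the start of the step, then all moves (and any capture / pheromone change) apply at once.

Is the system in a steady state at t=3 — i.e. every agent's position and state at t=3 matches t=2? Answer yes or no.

t=1: a0@(0,3):P a1@(0,1):P a2@(1,3):P a3@(4,3):P a5@(0,2):P a6@(4,0):P
t=2: (unchanged — steady state)

yes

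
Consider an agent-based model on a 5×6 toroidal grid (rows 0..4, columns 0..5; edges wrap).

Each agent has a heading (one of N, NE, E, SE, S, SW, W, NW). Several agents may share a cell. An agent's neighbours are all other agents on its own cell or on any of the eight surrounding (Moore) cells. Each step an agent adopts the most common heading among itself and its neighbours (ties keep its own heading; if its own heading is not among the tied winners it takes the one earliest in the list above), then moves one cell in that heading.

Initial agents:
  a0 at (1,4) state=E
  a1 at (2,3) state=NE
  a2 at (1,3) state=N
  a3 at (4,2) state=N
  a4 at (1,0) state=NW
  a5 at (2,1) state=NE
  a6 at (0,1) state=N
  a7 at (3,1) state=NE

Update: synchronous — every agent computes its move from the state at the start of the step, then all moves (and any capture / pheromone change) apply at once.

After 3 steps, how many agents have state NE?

5

t=1: a0@(1,5):E a1@(1,4):NE a2@(0,3):N a3@(3,2):N a4@(0,5):NW a5@(1,2):NE a6@(4,1):N a7@(2,2):NE
t=2: a0@(1,0):E a1@(0,5):NE a2@(4,4):NE a3@(2,2):N a4@(4,4):NW a5@(0,3):NE a6@(3,1):N a7@(1,3):NE
t=3: a0@(1,1):E a1@(4,0):NE a2@(3,5):NE a3@(1,2):N a4@(3,5):NE a5@(4,4):NE a6@(2,1):N a7@(0,4):NE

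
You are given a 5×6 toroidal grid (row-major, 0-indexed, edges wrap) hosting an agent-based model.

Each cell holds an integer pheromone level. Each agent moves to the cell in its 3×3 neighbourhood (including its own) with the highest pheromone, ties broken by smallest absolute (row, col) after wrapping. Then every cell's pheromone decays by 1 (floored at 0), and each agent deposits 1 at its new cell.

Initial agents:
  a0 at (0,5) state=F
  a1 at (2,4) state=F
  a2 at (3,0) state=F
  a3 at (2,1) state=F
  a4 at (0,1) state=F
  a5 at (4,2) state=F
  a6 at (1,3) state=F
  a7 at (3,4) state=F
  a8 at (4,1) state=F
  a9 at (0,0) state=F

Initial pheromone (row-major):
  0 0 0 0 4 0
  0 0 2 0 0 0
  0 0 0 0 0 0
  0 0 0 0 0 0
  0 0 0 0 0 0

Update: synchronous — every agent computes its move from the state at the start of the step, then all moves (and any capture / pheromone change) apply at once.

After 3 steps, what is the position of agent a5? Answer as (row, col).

(1, 2)

t=1: a0@(0,4) a1@(1,3) a2@(2,0) a3@(1,2) a4@(1,2) a5@(0,1) a6@(0,4) a7@(2,3) a8@(0,0) a9@(0,0) | pheromone: 2 1 0 0 5 0 / 0 0 3 1 0 0 / 1 0 0 1 0 0 / 0 0 0 0 0 0 / 0 0 0 0 0 0
t=2: a0@(0,4) a1@(0,4) a2@(2,0) a3@(1,2) a4@(1,2) a5@(1,2) a6@(0,4) a7@(1,2) a8@(0,0) a9@(0,0) | pheromone: 3 0 0 0 7 0 / 0 0 6 0 0 0 / 1 0 0 0 0 0 / 0 0 0 0 0 0 / 0 0 0 0 0 0
t=3: a0@(0,4) a1@(0,4) a2@(2,0) a3@(1,2) a4@(1,2) a5@(1,2) a6@(0,4) a7@(1,2) a8@(0,0) a9@(0,0) | pheromone: 4 0 0 0 9 0 / 0 0 9 0 0 0 / 1 0 0 0 0 0 / 0 0 0 0 0 0 / 0 0 0 0 0 0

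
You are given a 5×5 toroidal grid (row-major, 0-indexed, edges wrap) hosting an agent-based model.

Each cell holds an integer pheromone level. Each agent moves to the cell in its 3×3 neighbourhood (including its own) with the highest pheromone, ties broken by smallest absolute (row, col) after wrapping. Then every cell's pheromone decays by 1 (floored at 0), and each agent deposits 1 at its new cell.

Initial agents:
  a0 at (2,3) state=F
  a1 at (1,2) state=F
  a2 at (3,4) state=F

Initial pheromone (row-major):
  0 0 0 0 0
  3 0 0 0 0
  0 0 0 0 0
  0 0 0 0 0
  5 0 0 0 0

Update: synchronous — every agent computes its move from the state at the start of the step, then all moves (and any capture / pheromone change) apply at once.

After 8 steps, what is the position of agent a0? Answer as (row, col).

(4, 0)

t=1: a0@(1,2) a1@(0,1) a2@(4,0) | pheromone: 0 1 0 0 0 / 2 0 1 0 0 / 0 0 0 0 0 / 0 0 0 0 0 / 5 0 0 0 0
t=2: a0@(0,1) a1@(4,0) a2@(4,0) | pheromone: 0 1 0 0 0 / 1 0 0 0 0 / 0 0 0 0 0 / 0 0 0 0 0 / 6 0 0 0 0
t=3: a0@(4,0) a1@(4,0) a2@(4,0) | pheromone: 0 0 0 0 0 / 0 0 0 0 0 / 0 0 0 0 0 / 0 0 0 0 0 / 8 0 0 0 0
t=4: a0@(4,0) a1@(4,0) a2@(4,0) | pheromone: 0 0 0 0 0 / 0 0 0 0 0 / 0 0 0 0 0 / 0 0 0 0 0 / 10 0 0 0 0
t=5: a0@(4,0) a1@(4,0) a2@(4,0) | pheromone: 0 0 0 0 0 / 0 0 0 0 0 / 0 0 0 0 0 / 0 0 0 0 0 / 12 0 0 0 0
t=6: a0@(4,0) a1@(4,0) a2@(4,0) | pheromone: 0 0 0 0 0 / 0 0 0 0 0 / 0 0 0 0 0 / 0 0 0 0 0 / 14 0 0 0 0
t=7: a0@(4,0) a1@(4,0) a2@(4,0) | pheromone: 0 0 0 0 0 / 0 0 0 0 0 / 0 0 0 0 0 / 0 0 0 0 0 / 16 0 0 0 0
t=8: a0@(4,0) a1@(4,0) a2@(4,0) | pheromone: 0 0 0 0 0 / 0 0 0 0 0 / 0 0 0 0 0 / 0 0 0 0 0 / 18 0 0 0 0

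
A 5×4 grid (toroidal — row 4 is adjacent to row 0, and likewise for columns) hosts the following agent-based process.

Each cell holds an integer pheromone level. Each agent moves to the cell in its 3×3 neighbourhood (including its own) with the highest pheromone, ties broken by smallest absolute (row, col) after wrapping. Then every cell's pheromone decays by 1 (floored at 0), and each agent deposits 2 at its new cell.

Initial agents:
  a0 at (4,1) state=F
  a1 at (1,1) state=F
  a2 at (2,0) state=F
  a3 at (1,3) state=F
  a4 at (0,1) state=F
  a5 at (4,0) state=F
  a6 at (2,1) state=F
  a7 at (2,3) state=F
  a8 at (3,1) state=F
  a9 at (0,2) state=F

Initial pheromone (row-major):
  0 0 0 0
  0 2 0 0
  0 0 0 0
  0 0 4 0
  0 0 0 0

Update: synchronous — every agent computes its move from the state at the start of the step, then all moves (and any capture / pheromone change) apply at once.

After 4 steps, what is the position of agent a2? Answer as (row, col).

t=1: a0@(3,2) a1@(1,1) a2@(1,1) a3@(0,0) a4@(1,1) a5@(0,0) a6@(3,2) a7@(3,2) a8@(3,2) a9@(1,1) | pheromone: 4 0 0 0 / 0 9 0 0 / 0 0 0 0 / 0 0 11 0 / 0 0 0 0
t=2: a0@(3,2) a1@(1,1) a2@(1,1) a3@(1,1) a4@(1,1) a5@(1,1) a6@(3,2) a7@(3,2) a8@(3,2) a9@(1,1) | pheromone: 3 0 0 0 / 0 20 0 0 / 0 0 0 0 / 0 0 18 0 / 0 0 0 0
t=3: a0@(3,2) a1@(1,1) a2@(1,1) a3@(1,1) a4@(1,1) a5@(1,1) a6@(3,2) a7@(3,2) a8@(3,2) a9@(1,1) | pheromone: 2 0 0 0 / 0 31 0 0 / 0 0 0 0 / 0 0 25 0 / 0 0 0 0
t=4: a0@(3,2) a1@(1,1) a2@(1,1) a3@(1,1) a4@(1,1) a5@(1,1) a6@(3,2) a7@(3,2) a8@(3,2) a9@(1,1) | pheromone: 1 0 0 0 / 0 42 0 0 / 0 0 0 0 / 0 0 32 0 / 0 0 0 0

(1, 1)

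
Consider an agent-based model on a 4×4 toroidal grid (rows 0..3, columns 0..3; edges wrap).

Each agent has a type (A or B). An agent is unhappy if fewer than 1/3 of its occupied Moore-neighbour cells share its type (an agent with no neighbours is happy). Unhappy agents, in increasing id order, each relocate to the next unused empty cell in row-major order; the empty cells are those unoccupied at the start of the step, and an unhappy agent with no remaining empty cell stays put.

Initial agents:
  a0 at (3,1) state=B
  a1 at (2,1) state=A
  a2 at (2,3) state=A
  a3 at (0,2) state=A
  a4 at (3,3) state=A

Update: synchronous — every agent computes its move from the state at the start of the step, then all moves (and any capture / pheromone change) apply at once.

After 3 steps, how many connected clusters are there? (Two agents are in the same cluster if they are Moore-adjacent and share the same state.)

t=1: a0@(0,0):B a1@(0,1):A a2@(2,3):A a3@(0,2):A a4@(3,3):A
t=2: a0@(0,3):B a1@(0,1):A a2@(2,3):A a3@(0,2):A a4@(3,3):A
t=3: a0@(0,0):B a1@(0,1):A a2@(2,3):A a3@(0,2):A a4@(3,3):A

2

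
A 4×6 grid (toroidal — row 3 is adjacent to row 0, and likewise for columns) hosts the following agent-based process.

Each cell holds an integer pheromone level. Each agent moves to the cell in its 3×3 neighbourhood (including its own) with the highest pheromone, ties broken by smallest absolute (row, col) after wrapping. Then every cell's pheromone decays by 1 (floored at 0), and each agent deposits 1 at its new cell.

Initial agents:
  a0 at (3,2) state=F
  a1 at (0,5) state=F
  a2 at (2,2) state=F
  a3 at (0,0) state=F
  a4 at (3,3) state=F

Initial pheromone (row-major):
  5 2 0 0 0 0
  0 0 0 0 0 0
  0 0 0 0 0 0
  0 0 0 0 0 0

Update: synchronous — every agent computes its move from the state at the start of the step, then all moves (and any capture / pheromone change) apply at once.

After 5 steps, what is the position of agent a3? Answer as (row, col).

t=1: a0@(0,1) a1@(0,0) a2@(1,1) a3@(0,0) a4@(0,2) | pheromone: 6 2 1 0 0 0 / 0 1 0 0 0 0 / 0 0 0 0 0 0 / 0 0 0 0 0 0
t=2: a0@(0,0) a1@(0,0) a2@(0,0) a3@(0,0) a4@(0,1) | pheromone: 9 2 0 0 0 0 / 0 0 0 0 0 0 / 0 0 0 0 0 0 / 0 0 0 0 0 0
t=3: a0@(0,0) a1@(0,0) a2@(0,0) a3@(0,0) a4@(0,0) | pheromone: 13 1 0 0 0 0 / 0 0 0 0 0 0 / 0 0 0 0 0 0 / 0 0 0 0 0 0
t=4: a0@(0,0) a1@(0,0) a2@(0,0) a3@(0,0) a4@(0,0) | pheromone: 17 0 0 0 0 0 / 0 0 0 0 0 0 / 0 0 0 0 0 0 / 0 0 0 0 0 0
t=5: a0@(0,0) a1@(0,0) a2@(0,0) a3@(0,0) a4@(0,0) | pheromone: 21 0 0 0 0 0 / 0 0 0 0 0 0 / 0 0 0 0 0 0 / 0 0 0 0 0 0

(0, 0)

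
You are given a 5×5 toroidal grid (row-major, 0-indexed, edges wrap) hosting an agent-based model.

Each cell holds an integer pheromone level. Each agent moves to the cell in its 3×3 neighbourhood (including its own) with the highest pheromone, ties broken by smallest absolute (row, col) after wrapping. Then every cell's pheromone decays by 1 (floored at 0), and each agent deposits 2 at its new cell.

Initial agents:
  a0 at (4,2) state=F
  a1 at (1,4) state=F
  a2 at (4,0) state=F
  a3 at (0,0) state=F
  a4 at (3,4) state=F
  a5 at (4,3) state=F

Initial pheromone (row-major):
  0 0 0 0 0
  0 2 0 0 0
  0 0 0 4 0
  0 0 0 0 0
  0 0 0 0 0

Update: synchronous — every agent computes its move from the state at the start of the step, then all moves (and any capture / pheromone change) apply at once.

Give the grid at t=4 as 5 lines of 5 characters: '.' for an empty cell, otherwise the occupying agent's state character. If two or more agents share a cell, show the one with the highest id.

.....
.F...
...F.
.....
.....

t=1: a0@(0,1) a1@(2,3) a2@(0,0) a3@(1,1) a4@(2,3) a5@(0,2) | pheromone: 2 2 2 0 0 / 0 3 0 0 0 / 0 0 0 7 0 / 0 0 0 0 0 / 0 0 0 0 0
t=2: a0@(1,1) a1@(2,3) a2@(1,1) a3@(1,1) a4@(2,3) a5@(1,1) | pheromone: 1 1 1 0 0 / 0 10 0 0 0 / 0 0 0 10 0 / 0 0 0 0 0 / 0 0 0 0 0
t=3: a0@(1,1) a1@(2,3) a2@(1,1) a3@(1,1) a4@(2,3) a5@(1,1) | pheromone: 0 0 0 0 0 / 0 17 0 0 0 / 0 0 0 13 0 / 0 0 0 0 0 / 0 0 0 0 0
t=4: a0@(1,1) a1@(2,3) a2@(1,1) a3@(1,1) a4@(2,3) a5@(1,1) | pheromone: 0 0 0 0 0 / 0 24 0 0 0 / 0 0 0 16 0 / 0 0 0 0 0 / 0 0 0 0 0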